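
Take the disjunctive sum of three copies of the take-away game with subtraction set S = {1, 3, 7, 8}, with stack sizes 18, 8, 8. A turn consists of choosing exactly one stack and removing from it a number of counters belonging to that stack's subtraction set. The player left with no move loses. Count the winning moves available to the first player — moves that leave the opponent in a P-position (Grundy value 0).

2

All stacks use S = {1, 3, 7, 8}:
n :  0  1  2  3  4  5  6  7  8  9 10 11 12 13 14 15 16 17 18
G :  0  1  0  1  0  1  0  1  2  3  2  3  2  3  2  0  1  0  1
Stack A: G(18) = 1.
Stack B: G(8) = 2.
Stack C: G(8) = 2.
Combined Grundy value = 1 ⊕ 2 ⊕ 2 = 1.
A winning move leaves total XOR = 0, i.e. changes one component's Grundy value g to g ⊕ X where X is the current total.
Stack A: need g' = 1⊕1 = 0. Options: 18−1→G=0, 18−3→G=0, 18−7→G=3, 18−8→G=2. Hits: 2.
Stack B: need g' = 2⊕1 = 3. Options: 8−1→G=1, 8−3→G=1, 8−7→G=1, 8−8→G=0. Hits: 0.
Stack C: need g' = 2⊕1 = 3. Options: 8−1→G=1, 8−3→G=1, 8−7→G=1, 8−8→G=0. Hits: 0.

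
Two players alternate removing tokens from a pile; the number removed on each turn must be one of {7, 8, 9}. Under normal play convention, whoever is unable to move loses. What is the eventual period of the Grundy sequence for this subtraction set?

16

n :  0  1  2  3  4  5  6  7  8  9 10 11 12 13 14 15 16 17 18 19 20 21 22 23 24 25 26 27 28 29 30 31 32 33
G :  0  0  0  0  0  0  0  1  1  1  1  1  1  1  2  2  0  0  0  0  0  0  0  1  1  1  1  1  1  1  2  2  0  0
G(n+16) = G(n) holds for n = 0,…,8 (a full window of length max(S) = 9), so the sequence is purely periodic with period 16.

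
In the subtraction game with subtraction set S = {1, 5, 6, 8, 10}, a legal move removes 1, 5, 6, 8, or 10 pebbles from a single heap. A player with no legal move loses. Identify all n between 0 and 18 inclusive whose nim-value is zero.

n :  0  1  2  3  4  5  6  7  8  9 10 11 12 13 14 15 16 17 18
G :  0  1  0  1  0  1  2  3  2  3  2  0  1  0  1  0  1  2  3
P-positions are exactly the n with G(n) = 0.

0, 2, 4, 11, 13, 15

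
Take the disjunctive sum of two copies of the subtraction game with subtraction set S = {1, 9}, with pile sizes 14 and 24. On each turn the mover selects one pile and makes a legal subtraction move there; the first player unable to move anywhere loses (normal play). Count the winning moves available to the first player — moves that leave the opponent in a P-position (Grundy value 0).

All piles use S = {1, 9}:
n :  0  1  2  3  4  5  6  7  8  9 10 11 12 13 14 15 16 17 18 19 20 21 22 23 24
G :  0  1  0  1  0  1  0  1  0  1  0  1  0  1  0  1  0  1  0  1  0  1  0  1  0
Pile A: G(14) = 0.
Pile B: G(24) = 0.
Combined Grundy value = 0 ⊕ 0 = 0.
A winning move leaves total XOR = 0, i.e. changes one component's Grundy value g to g ⊕ X where X is the current total.
Pile A: target g' = 0⊕0 = 0, but every legal move changes the Grundy value (mex property), so 0 moves.
Pile B: target g' = 0⊕0 = 0, but every legal move changes the Grundy value (mex property), so 0 moves.

0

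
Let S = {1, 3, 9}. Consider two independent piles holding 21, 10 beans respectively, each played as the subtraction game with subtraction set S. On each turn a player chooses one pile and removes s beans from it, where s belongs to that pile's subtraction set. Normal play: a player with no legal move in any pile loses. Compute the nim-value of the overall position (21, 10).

All piles use S = {1, 3, 9}:
G(0) = 0
G(1) = mex{0} = 1
G(2) = mex{1} = 0
G(3) = mex{0,0} = 1
G(4) = mex{1,1} = 0
G(5) = mex{0,0} = 1
G(6) = mex{1,1} = 0
G(7) = mex{0,0} = 1
G(8) = mex{1,1} = 0
G(9) = mex{0,0,0} = 1
G(10) = mex{1,1,1} = 0
G(11) = mex{0,0,0} = 1
G(12) = mex{1,1,1} = 0
G(13) = mex{0,0,0} = 1
G(14) = mex{1,1,1} = 0
G(15) = mex{0,0,0} = 1
G(16) = mex{1,1,1} = 0
G(17) = mex{0,0,0} = 1
G(18) = mex{1,1,1} = 0
G(19) = mex{0,0,0} = 1
G(20) = mex{1,1,1} = 0
G(21) = mex{0,0,0} = 1
Pile A: G(21) = 1.
Pile B: G(10) = 0.
Combined Grundy value = 1 ⊕ 0 = 1.

1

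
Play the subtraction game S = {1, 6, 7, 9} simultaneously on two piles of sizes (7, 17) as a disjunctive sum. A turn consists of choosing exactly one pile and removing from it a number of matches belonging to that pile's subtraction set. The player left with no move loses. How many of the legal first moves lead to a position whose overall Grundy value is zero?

All piles use S = {1, 6, 7, 9}:
n :  0  1  2  3  4  5  6  7  8  9 10 11 12 13 14 15 16 17
G :  0  1  0  1  0  1  2  3  2  3  2  3  0  1  0  1  0  1
Pile A: G(7) = 3.
Pile B: G(17) = 1.
Combined Grundy value = 3 ⊕ 1 = 2.
A winning move leaves total XOR = 0, i.e. changes one component's Grundy value g to g ⊕ X where X is the current total.
Pile A: need g' = 3⊕2 = 1. Options: 7−1→G=2, 7−6→G=1, 7−7→G=0. Hits: 1.
Pile B: need g' = 1⊕2 = 3. Options: 17−1→G=0, 17−6→G=3, 17−7→G=2, 17−9→G=2. Hits: 1.

2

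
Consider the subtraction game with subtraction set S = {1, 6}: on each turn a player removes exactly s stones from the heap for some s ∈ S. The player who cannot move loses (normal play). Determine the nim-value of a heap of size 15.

n :  0  1  2  3  4  5  6  7  8  9 10 11 12 13 14 15
G :  0  1  0  1  0  1  2  0  1  0  1  0  1  2  0  1

1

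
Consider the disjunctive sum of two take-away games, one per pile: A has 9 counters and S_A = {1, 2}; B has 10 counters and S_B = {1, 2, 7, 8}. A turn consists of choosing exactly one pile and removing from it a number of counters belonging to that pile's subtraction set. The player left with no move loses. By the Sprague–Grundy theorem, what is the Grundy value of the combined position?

1

Pile A, S = {1, 2}:
G(0) = 0
G(1) = mex{0} = 1
G(2) = mex{1,0} = 2
G(3) = mex{2,1} = 0
G(4) = mex{0,2} = 1
G(5) = mex{1,0} = 2
G(6) = mex{2,1} = 0
G(7) = mex{0,2} = 1
G(8) = mex{1,0} = 2
G(9) = mex{2,1} = 0
G_A(9) = 0.
Pile B, S = {1, 2, 7, 8}:
n :  0  1  2  3  4  5  6  7  8  9 10
G :  0  1  2  0  1  2  0  1  2  0  1
G_B(10) = 1.
Combined Grundy value = 0 ⊕ 1 = 1.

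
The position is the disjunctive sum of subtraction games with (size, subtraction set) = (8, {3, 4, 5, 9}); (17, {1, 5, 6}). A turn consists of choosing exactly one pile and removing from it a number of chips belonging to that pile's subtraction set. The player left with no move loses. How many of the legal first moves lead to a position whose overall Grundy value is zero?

1

Pile A, S = {3, 4, 5, 9}:
G(0) = 0
G(1) = mex{} = 0
G(2) = mex{} = 0
G(3) = mex{0} = 1
G(4) = mex{0,0} = 1
G(5) = mex{0,0,0} = 1
G(6) = mex{1,0,0} = 2
G(7) = mex{1,1,0} = 2
G(8) = mex{1,1,1} = 0
G_A(8) = 0.
Pile B, S = {1, 5, 6}:
G(0) = 0
G(1) = mex{0} = 1
G(2) = mex{1} = 0
G(3) = mex{0} = 1
G(4) = mex{1} = 0
G(5) = mex{0,0} = 1
G(6) = mex{1,1,0} = 2
G(7) = mex{2,0,1} = 3
G(8) = mex{3,1,0} = 2
G(9) = mex{2,0,1} = 3
G(10) = mex{3,1,0} = 2
G(11) = mex{2,2,1} = 0
G(12) = mex{0,3,2} = 1
G(13) = mex{1,2,3} = 0
G(14) = mex{0,3,2} = 1
G(15) = mex{1,2,3} = 0
G(16) = mex{0,0,2} = 1
G(17) = mex{1,1,0} = 2
G_B(17) = 2.
Combined Grundy value = 0 ⊕ 2 = 2.
A winning move leaves total XOR = 0, i.e. changes one component's Grundy value g to g ⊕ X where X is the current total.
Pile A: need g' = 0⊕2 = 2. Options: 8−3→G=1, 8−4→G=1, 8−5→G=1. Hits: 0.
Pile B: need g' = 2⊕2 = 0. Options: 17−1→G=1, 17−5→G=1, 17−6→G=0. Hits: 1.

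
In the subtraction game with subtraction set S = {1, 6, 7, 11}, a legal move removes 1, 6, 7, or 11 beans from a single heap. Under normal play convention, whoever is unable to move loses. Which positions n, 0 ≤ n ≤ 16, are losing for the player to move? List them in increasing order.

0, 2, 4, 12, 14, 16

G(0) = 0
G(1) = mex{0} = 1
G(2) = mex{1} = 0
G(3) = mex{0} = 1
G(4) = mex{1} = 0
G(5) = mex{0} = 1
G(6) = mex{1,0} = 2
G(7) = mex{2,1,0} = 3
G(8) = mex{3,0,1} = 2
G(9) = mex{2,1,0} = 3
G(10) = mex{3,0,1} = 2
G(11) = mex{2,1,0,0} = 3
G(12) = mex{3,2,1,1} = 0
G(13) = mex{0,3,2,0} = 1
G(14) = mex{1,2,3,1} = 0
G(15) = mex{0,3,2,0} = 1
G(16) = mex{1,2,3,1} = 0
P-positions are exactly the n with G(n) = 0.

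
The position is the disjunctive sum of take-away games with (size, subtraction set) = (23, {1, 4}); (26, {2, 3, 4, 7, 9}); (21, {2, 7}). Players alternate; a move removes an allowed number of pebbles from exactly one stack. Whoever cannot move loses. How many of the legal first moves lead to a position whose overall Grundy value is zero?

3

Stack A, S = {1, 4}:
G(0) = 0
G(1) = mex{0} = 1
G(2) = mex{1} = 0
G(3) = mex{0} = 1
G(4) = mex{1,0} = 2
G(5) = mex{2,1} = 0
G(6) = mex{0,0} = 1
G(7) = mex{1,1} = 0
G(8) = mex{0,2} = 1
G(9) = mex{1,0} = 2
G(10) = mex{2,1} = 0
G(11) = mex{0,0} = 1
G(12) = mex{1,1} = 0
G(13) = mex{0,2} = 1
G(14) = mex{1,0} = 2
G(15) = mex{2,1} = 0
G(16) = mex{0,0} = 1
G(17) = mex{1,1} = 0
G(18) = mex{0,2} = 1
G(19) = mex{1,0} = 2
G(20) = mex{2,1} = 0
G(21) = mex{0,0} = 1
G(22) = mex{1,1} = 0
G(23) = mex{0,2} = 1
G_A(23) = 1.
Stack B, S = {2, 3, 4, 7, 9}:
G(0) = 0
G(1) = mex{} = 0
G(2) = mex{0} = 1
G(3) = mex{0,0} = 1
G(4) = mex{1,0,0} = 2
G(5) = mex{1,1,0} = 2
G(6) = mex{2,1,1} = 0
G(7) = mex{2,2,1,0} = 3
G(8) = mex{0,2,2,0} = 1
G(9) = mex{3,0,2,1,0} = 4
G(10) = mex{1,3,0,1,0} = 2
G(11) = mex{4,1,3,2,1} = 0
G(12) = mex{2,4,1,2,1} = 0
G(13) = mex{0,2,4,0,2} = 1
G(14) = mex{0,0,2,3,2} = 1
G(15) = mex{1,0,0,1,0} = 2
G(16) = mex{1,1,0,4,3} = 2
G(17) = mex{2,1,1,2,1} = 0
G(18) = mex{2,2,1,0,4} = 3
G(19) = mex{0,2,2,0,2} = 1
G(20) = mex{3,0,2,1,0} = 4
G(21) = mex{1,3,0,1,0} = 2
G(22) = mex{4,1,3,2,1} = 0
G(23) = mex{2,4,1,2,1} = 0
G(24) = mex{0,2,4,0,2} = 1
G(25) = mex{0,0,2,3,2} = 1
G(26) = mex{1,0,0,1,0} = 2
G_B(26) = 2.
Stack C, S = {2, 7}:
G(0) = 0
G(1) = mex{} = 0
G(2) = mex{0} = 1
G(3) = mex{0} = 1
G(4) = mex{1} = 0
G(5) = mex{1} = 0
G(6) = mex{0} = 1
G(7) = mex{0,0} = 1
G(8) = mex{1,0} = 2
G(9) = mex{1,1} = 0
G(10) = mex{2,1} = 0
G(11) = mex{0,0} = 1
G(12) = mex{0,0} = 1
G(13) = mex{1,1} = 0
G(14) = mex{1,1} = 0
G(15) = mex{0,2} = 1
G(16) = mex{0,0} = 1
G(17) = mex{1,0} = 2
G(18) = mex{1,1} = 0
G(19) = mex{2,1} = 0
G(20) = mex{0,0} = 1
G(21) = mex{0,0} = 1
G_C(21) = 1.
Combined Grundy value = 1 ⊕ 2 ⊕ 1 = 2.
A winning move leaves total XOR = 0, i.e. changes one component's Grundy value g to g ⊕ X where X is the current total.
Stack A: need g' = 1⊕2 = 3. Options: 23−1→G=0, 23−4→G=2. Hits: 0.
Stack B: need g' = 2⊕2 = 0. Options: 26−2→G=1, 26−3→G=0, 26−4→G=0, 26−7→G=1, 26−9→G=0. Hits: 3.
Stack C: need g' = 1⊕2 = 3. Options: 21−2→G=0, 21−7→G=0. Hits: 0.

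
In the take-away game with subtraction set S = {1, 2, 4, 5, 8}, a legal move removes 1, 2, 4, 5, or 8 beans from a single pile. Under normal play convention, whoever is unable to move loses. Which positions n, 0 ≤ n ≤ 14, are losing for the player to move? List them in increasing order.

n :  0  1  2  3  4  5  6  7  8  9 10 11 12 13 14
G :  0  1  2  0  1  2  0  1  2  0  1  2  0  1  2
P-positions are exactly the n with G(n) = 0.

0, 3, 6, 9, 12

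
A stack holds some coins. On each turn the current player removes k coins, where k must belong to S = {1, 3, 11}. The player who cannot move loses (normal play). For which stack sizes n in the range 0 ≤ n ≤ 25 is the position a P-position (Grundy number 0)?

0, 2, 4, 6, 8, 10, 12, 14, 16, 18, 20, 22, 24

G(0) = 0
G(1) = mex{0} = 1
G(2) = mex{1} = 0
G(3) = mex{0,0} = 1
G(4) = mex{1,1} = 0
G(5) = mex{0,0} = 1
G(6) = mex{1,1} = 0
G(7) = mex{0,0} = 1
G(8) = mex{1,1} = 0
G(9) = mex{0,0} = 1
G(10) = mex{1,1} = 0
G(11) = mex{0,0,0} = 1
G(12) = mex{1,1,1} = 0
G(13) = mex{0,0,0} = 1
G(14) = mex{1,1,1} = 0
G(15) = mex{0,0,0} = 1
G(16) = mex{1,1,1} = 0
G(17) = mex{0,0,0} = 1
G(18) = mex{1,1,1} = 0
G(19) = mex{0,0,0} = 1
G(20) = mex{1,1,1} = 0
G(21) = mex{0,0,0} = 1
G(22) = mex{1,1,1} = 0
G(23) = mex{0,0,0} = 1
G(24) = mex{1,1,1} = 0
G(25) = mex{0,0,0} = 1
P-positions are exactly the n with G(n) = 0.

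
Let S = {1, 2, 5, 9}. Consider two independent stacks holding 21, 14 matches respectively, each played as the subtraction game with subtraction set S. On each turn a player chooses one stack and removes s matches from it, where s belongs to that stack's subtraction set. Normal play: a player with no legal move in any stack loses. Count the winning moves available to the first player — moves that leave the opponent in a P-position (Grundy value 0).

All stacks use S = {1, 2, 5, 9}:
n :  0  1  2  3  4  5  6  7  8  9 10 11 12 13 14 15 16 17 18 19 20 21
G :  0  1  2  0  1  2  0  1  2  3  0  1  2  0  1  2  0  1  2  3  0  1
Stack A: G(21) = 1.
Stack B: G(14) = 1.
Combined Grundy value = 1 ⊕ 1 = 0.
A winning move leaves total XOR = 0, i.e. changes one component's Grundy value g to g ⊕ X where X is the current total.
Stack A: target g' = 1⊕0 = 1, but every legal move changes the Grundy value (mex property), so 0 moves.
Stack B: target g' = 1⊕0 = 1, but every legal move changes the Grundy value (mex property), so 0 moves.

0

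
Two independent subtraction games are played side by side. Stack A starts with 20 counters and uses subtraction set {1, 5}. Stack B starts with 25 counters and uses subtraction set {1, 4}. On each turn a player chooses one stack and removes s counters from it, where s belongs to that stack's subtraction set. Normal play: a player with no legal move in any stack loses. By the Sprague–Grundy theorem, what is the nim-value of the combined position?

Stack A, S = {1, 5}:
n :  0  1  2  3  4  5  6  7  8  9 10 11 12 13 14 15 16 17 18 19 20
G :  0  1  0  1  0  1  0  1  0  1  0  1  0  1  0  1  0  1  0  1  0
G_A(20) = 0.
Stack B, S = {1, 4}:
n :  0  1  2  3  4  5  6  7  8  9 10 11 12 13 14 15 16 17 18 19 20 21 22 23 24 25
G :  0  1  0  1  2  0  1  0  1  2  0  1  0  1  2  0  1  0  1  2  0  1  0  1  2  0
G_B(25) = 0.
Combined Grundy value = 0 ⊕ 0 = 0.

0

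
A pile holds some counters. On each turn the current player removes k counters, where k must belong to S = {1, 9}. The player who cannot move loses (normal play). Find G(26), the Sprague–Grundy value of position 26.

n :  0  1  2  3  4  5  6  7  8  9 10 11 12 13 14 15 16 17 18 19 20 21 22 23 24 25 26
G :  0  1  0  1  0  1  0  1  0  1  0  1  0  1  0  1  0  1  0  1  0  1  0  1  0  1  0

0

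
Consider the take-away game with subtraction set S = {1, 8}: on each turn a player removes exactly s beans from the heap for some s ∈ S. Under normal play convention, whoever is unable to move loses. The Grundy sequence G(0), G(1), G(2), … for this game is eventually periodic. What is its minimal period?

G(0) = 0
G(1) = mex{0} = 1
G(2) = mex{1} = 0
G(3) = mex{0} = 1
G(4) = mex{1} = 0
G(5) = mex{0} = 1
G(6) = mex{1} = 0
G(7) = mex{0} = 1
G(8) = mex{1,0} = 2
G(9) = mex{2,1} = 0
G(10) = mex{0,0} = 1
G(11) = mex{1,1} = 0
G(12) = mex{0,0} = 1
G(13) = mex{1,1} = 0
G(14) = mex{0,0} = 1
G(15) = mex{1,1} = 0
G(16) = mex{0,2} = 1
G(17) = mex{1,0} = 2
G(18) = mex{2,1} = 0
G(19) = mex{0,0} = 1
G(n+9) = G(n) holds for n = 0,…,7 (a full window of length max(S) = 8), so the sequence is purely periodic with period 9.

9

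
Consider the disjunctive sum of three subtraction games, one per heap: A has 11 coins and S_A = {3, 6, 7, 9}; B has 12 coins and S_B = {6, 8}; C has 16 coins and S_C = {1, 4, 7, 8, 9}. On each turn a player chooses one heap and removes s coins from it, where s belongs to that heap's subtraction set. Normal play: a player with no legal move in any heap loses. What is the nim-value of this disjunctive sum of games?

0

Heap A, S = {3, 6, 7, 9}:
G(0) = 0
G(1) = mex{} = 0
G(2) = mex{} = 0
G(3) = mex{0} = 1
G(4) = mex{0} = 1
G(5) = mex{0} = 1
G(6) = mex{1,0} = 2
G(7) = mex{1,0,0} = 2
G(8) = mex{1,0,0} = 2
G(9) = mex{2,1,0,0} = 3
G(10) = mex{2,1,1,0} = 3
G(11) = mex{2,1,1,0} = 3
G_A(11) = 3.
Heap B, S = {6, 8}:
n :  0  1  2  3  4  5  6  7  8  9 10 11 12
G :  0  0  0  0  0  0  1  1  1  1  1  1  2
G_B(12) = 2.
Heap C, S = {1, 4, 7, 8, 9}:
G(0) = 0
G(1) = mex{0} = 1
G(2) = mex{1} = 0
G(3) = mex{0} = 1
G(4) = mex{1,0} = 2
G(5) = mex{2,1} = 0
G(6) = mex{0,0} = 1
G(7) = mex{1,1,0} = 2
G(8) = mex{2,2,1,0} = 3
G(9) = mex{3,0,0,1,0} = 2
G(10) = mex{2,1,1,0,1} = 3
G(11) = mex{3,2,2,1,0} = 4
G(12) = mex{4,3,0,2,1} = 5
G(13) = mex{5,2,1,0,2} = 3
G(14) = mex{3,3,2,1,0} = 4
G(15) = mex{4,4,3,2,1} = 0
G(16) = mex{0,5,2,3,2} = 1
G_C(16) = 1.
Combined Grundy value = 3 ⊕ 2 ⊕ 1 = 0.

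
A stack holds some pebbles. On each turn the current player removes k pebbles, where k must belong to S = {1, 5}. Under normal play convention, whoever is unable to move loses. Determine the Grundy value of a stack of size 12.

0

n :  0  1  2  3  4  5  6  7  8  9 10 11 12
G :  0  1  0  1  0  1  0  1  0  1  0  1  0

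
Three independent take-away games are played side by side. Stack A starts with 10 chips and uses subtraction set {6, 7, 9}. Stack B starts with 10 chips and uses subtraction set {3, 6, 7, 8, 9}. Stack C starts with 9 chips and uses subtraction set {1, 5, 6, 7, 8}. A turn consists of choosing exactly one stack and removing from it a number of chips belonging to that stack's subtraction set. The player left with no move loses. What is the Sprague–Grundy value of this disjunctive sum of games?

1

Stack A, S = {6, 7, 9}:
n :  0  1  2  3  4  5  6  7  8  9 10
G :  0  0  0  0  0  0  1  1  1  1  1
G_A(10) = 1.
Stack B, S = {3, 6, 7, 8, 9}:
G(0) = 0
G(1) = mex{} = 0
G(2) = mex{} = 0
G(3) = mex{0} = 1
G(4) = mex{0} = 1
G(5) = mex{0} = 1
G(6) = mex{1,0} = 2
G(7) = mex{1,0,0} = 2
G(8) = mex{1,0,0,0} = 2
G(9) = mex{2,1,0,0,0} = 3
G(10) = mex{2,1,1,0,0} = 3
G_B(10) = 3.
Stack C, S = {1, 5, 6, 7, 8}:
n : 0 1 2 3 4 5 6 7 8 9
G : 0 1 0 1 0 1 2 3 2 3
G_C(9) = 3.
Combined Grundy value = 1 ⊕ 3 ⊕ 3 = 1.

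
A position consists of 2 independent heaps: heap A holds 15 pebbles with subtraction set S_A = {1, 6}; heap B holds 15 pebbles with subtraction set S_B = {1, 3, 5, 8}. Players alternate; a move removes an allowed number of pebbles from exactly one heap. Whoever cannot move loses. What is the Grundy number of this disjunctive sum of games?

1

Heap A, S = {1, 6}:
G(0) = 0
G(1) = mex{0} = 1
G(2) = mex{1} = 0
G(3) = mex{0} = 1
G(4) = mex{1} = 0
G(5) = mex{0} = 1
G(6) = mex{1,0} = 2
G(7) = mex{2,1} = 0
G(8) = mex{0,0} = 1
G(9) = mex{1,1} = 0
G(10) = mex{0,0} = 1
G(11) = mex{1,1} = 0
G(12) = mex{0,2} = 1
G(13) = mex{1,0} = 2
G(14) = mex{2,1} = 0
G(15) = mex{0,0} = 1
G_A(15) = 1.
Heap B, S = {1, 3, 5, 8}:
G(0) = 0
G(1) = mex{0} = 1
G(2) = mex{1} = 0
G(3) = mex{0,0} = 1
G(4) = mex{1,1} = 0
G(5) = mex{0,0,0} = 1
G(6) = mex{1,1,1} = 0
G(7) = mex{0,0,0} = 1
G(8) = mex{1,1,1,0} = 2
G(9) = mex{2,0,0,1} = 3
G(10) = mex{3,1,1,0} = 2
G(11) = mex{2,2,0,1} = 3
G(12) = mex{3,3,1,0} = 2
G(13) = mex{2,2,2,1} = 0
G(14) = mex{0,3,3,0} = 1
G(15) = mex{1,2,2,1} = 0
G_B(15) = 0.
Combined Grundy value = 1 ⊕ 0 = 1.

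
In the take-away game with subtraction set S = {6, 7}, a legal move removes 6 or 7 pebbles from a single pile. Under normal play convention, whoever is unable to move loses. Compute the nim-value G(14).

0

n :  0  1  2  3  4  5  6  7  8  9 10 11 12 13 14
G :  0  0  0  0  0  0  1  1  1  1  1  1  2  0  0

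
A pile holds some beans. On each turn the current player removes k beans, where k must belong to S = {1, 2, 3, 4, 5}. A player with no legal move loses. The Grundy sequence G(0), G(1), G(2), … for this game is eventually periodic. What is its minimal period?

G(0) = 0
G(1) = mex{0} = 1
G(2) = mex{1,0} = 2
G(3) = mex{2,1,0} = 3
G(4) = mex{3,2,1,0} = 4
G(5) = mex{4,3,2,1,0} = 5
G(6) = mex{5,4,3,2,1} = 0
G(7) = mex{0,5,4,3,2} = 1
G(8) = mex{1,0,5,4,3} = 2
G(9) = mex{2,1,0,5,4} = 3
G(10) = mex{3,2,1,0,5} = 4
G(11) = mex{4,3,2,1,0} = 5
G(12) = mex{5,4,3,2,1} = 0
G(13) = mex{0,5,4,3,2} = 1
G(14) = mex{1,0,5,4,3} = 2
G(n+6) = G(n) holds for n = 0,…,4 (a full window of length max(S) = 5), so the sequence is purely periodic with period 6.

6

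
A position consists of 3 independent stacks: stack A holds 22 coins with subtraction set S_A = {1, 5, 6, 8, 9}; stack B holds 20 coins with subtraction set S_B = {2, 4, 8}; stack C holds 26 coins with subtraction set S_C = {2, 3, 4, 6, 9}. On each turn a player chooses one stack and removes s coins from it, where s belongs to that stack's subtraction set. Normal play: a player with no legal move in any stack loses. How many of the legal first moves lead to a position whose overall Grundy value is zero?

Stack A, S = {1, 5, 6, 8, 9}:
G(0) = 0
G(1) = mex{0} = 1
G(2) = mex{1} = 0
G(3) = mex{0} = 1
G(4) = mex{1} = 0
G(5) = mex{0,0} = 1
G(6) = mex{1,1,0} = 2
G(7) = mex{2,0,1} = 3
G(8) = mex{3,1,0,0} = 2
G(9) = mex{2,0,1,1,0} = 3
G(10) = mex{3,1,0,0,1} = 2
G(11) = mex{2,2,1,1,0} = 3
G(12) = mex{3,3,2,0,1} = 4
G(13) = mex{4,2,3,1,0} = 5
G(14) = mex{5,3,2,2,1} = 0
G(15) = mex{0,2,3,3,2} = 1
G(16) = mex{1,3,2,2,3} = 0
G(17) = mex{0,4,3,3,2} = 1
G(18) = mex{1,5,4,2,3} = 0
G(19) = mex{0,0,5,3,2} = 1
G(20) = mex{1,1,0,4,3} = 2
G(21) = mex{2,0,1,5,4} = 3
G(22) = mex{3,1,0,0,5} = 2
G_A(22) = 2.
Stack B, S = {2, 4, 8}:
G(0) = 0
G(1) = mex{} = 0
G(2) = mex{0} = 1
G(3) = mex{0} = 1
G(4) = mex{1,0} = 2
G(5) = mex{1,0} = 2
G(6) = mex{2,1} = 0
G(7) = mex{2,1} = 0
G(8) = mex{0,2,0} = 1
G(9) = mex{0,2,0} = 1
G(10) = mex{1,0,1} = 2
G(11) = mex{1,0,1} = 2
G(12) = mex{2,1,2} = 0
G(13) = mex{2,1,2} = 0
G(14) = mex{0,2,0} = 1
G(15) = mex{0,2,0} = 1
G(16) = mex{1,0,1} = 2
G(17) = mex{1,0,1} = 2
G(18) = mex{2,1,2} = 0
G(19) = mex{2,1,2} = 0
G(20) = mex{0,2,0} = 1
G_B(20) = 1.
Stack C, S = {2, 3, 4, 6, 9}:
G(0) = 0
G(1) = mex{} = 0
G(2) = mex{0} = 1
G(3) = mex{0,0} = 1
G(4) = mex{1,0,0} = 2
G(5) = mex{1,1,0} = 2
G(6) = mex{2,1,1,0} = 3
G(7) = mex{2,2,1,0} = 3
G(8) = mex{3,2,2,1} = 0
G(9) = mex{3,3,2,1,0} = 4
G(10) = mex{0,3,3,2,0} = 1
G(11) = mex{4,0,3,2,1} = 5
G(12) = mex{1,4,0,3,1} = 2
G(13) = mex{5,1,4,3,2} = 0
G(14) = mex{2,5,1,0,2} = 3
G(15) = mex{0,2,5,4,3} = 1
G(16) = mex{3,0,2,1,3} = 4
G(17) = mex{1,3,0,5,0} = 2
G(18) = mex{4,1,3,2,4} = 0
G(19) = mex{2,4,1,0,1} = 3
G(20) = mex{0,2,4,3,5} = 1
G(21) = mex{3,0,2,1,2} = 4
G(22) = mex{1,3,0,4,0} = 2
G(23) = mex{4,1,3,2,3} = 0
G(24) = mex{2,4,1,0,1} = 3
G(25) = mex{0,2,4,3,4} = 1
G(26) = mex{3,0,2,1,2} = 4
G_C(26) = 4.
Combined Grundy value = 2 ⊕ 1 ⊕ 4 = 7.
A winning move leaves total XOR = 0, i.e. changes one component's Grundy value g to g ⊕ X where X is the current total.
Stack A: need g' = 2⊕7 = 5. Options: 22−1→G=3, 22−5→G=1, 22−6→G=0, 22−8→G=0, 22−9→G=5. Hits: 1.
Stack B: need g' = 1⊕7 = 6. Options: 20−2→G=0, 20−4→G=2, 20−8→G=0. Hits: 0.
Stack C: need g' = 4⊕7 = 3. Options: 26−2→G=3, 26−3→G=0, 26−4→G=2, 26−6→G=1, 26−9→G=2. Hits: 1.

2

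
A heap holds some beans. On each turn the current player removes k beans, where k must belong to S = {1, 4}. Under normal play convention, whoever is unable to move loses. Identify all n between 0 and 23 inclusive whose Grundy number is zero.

G(0) = 0
G(1) = mex{0} = 1
G(2) = mex{1} = 0
G(3) = mex{0} = 1
G(4) = mex{1,0} = 2
G(5) = mex{2,1} = 0
G(6) = mex{0,0} = 1
G(7) = mex{1,1} = 0
G(8) = mex{0,2} = 1
G(9) = mex{1,0} = 2
G(10) = mex{2,1} = 0
G(11) = mex{0,0} = 1
G(12) = mex{1,1} = 0
G(13) = mex{0,2} = 1
G(14) = mex{1,0} = 2
G(15) = mex{2,1} = 0
G(16) = mex{0,0} = 1
G(17) = mex{1,1} = 0
G(18) = mex{0,2} = 1
G(19) = mex{1,0} = 2
G(20) = mex{2,1} = 0
G(21) = mex{0,0} = 1
G(22) = mex{1,1} = 0
G(23) = mex{0,2} = 1
P-positions are exactly the n with G(n) = 0.

0, 2, 5, 7, 10, 12, 15, 17, 20, 22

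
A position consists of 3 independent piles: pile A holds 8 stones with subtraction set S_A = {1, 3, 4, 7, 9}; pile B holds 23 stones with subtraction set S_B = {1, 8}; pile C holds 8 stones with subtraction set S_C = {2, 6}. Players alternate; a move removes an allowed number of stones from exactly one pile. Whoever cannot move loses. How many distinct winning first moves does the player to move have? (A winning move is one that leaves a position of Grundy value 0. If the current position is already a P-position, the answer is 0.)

Pile A, S = {1, 3, 4, 7, 9}:
G(0) = 0
G(1) = mex{0} = 1
G(2) = mex{1} = 0
G(3) = mex{0,0} = 1
G(4) = mex{1,1,0} = 2
G(5) = mex{2,0,1} = 3
G(6) = mex{3,1,0} = 2
G(7) = mex{2,2,1,0} = 3
G(8) = mex{3,3,2,1} = 0
G_A(8) = 0.
Pile B, S = {1, 8}:
n :  0  1  2  3  4  5  6  7  8  9 10 11 12 13 14 15 16 17 18 19 20 21 22 23
G :  0  1  0  1  0  1  0  1  2  0  1  0  1  0  1  0  1  2  0  1  0  1  0  1
G_B(23) = 1.
Pile C, S = {2, 6}:
n : 0 1 2 3 4 5 6 7 8
G : 0 0 1 1 0 0 1 1 0
G_C(8) = 0.
Combined Grundy value = 0 ⊕ 1 ⊕ 0 = 1.
A winning move leaves total XOR = 0, i.e. changes one component's Grundy value g to g ⊕ X where X is the current total.
Pile A: need g' = 0⊕1 = 1. Options: 8−1→G=3, 8−3→G=3, 8−4→G=2, 8−7→G=1. Hits: 1.
Pile B: need g' = 1⊕1 = 0. Options: 23−1→G=0, 23−8→G=0. Hits: 2.
Pile C: need g' = 0⊕1 = 1. Options: 8−2→G=1, 8−6→G=1. Hits: 2.

5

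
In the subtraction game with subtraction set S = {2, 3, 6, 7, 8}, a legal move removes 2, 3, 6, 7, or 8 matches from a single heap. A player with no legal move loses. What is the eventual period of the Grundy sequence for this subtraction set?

14

n :  0  1  2  3  4  5  6  7  8  9 10 11 12 13 14 15 16 17 18 19 20 21 22 23 24 25 26 27 28 29
G :  0  0  1  1  2  0  3  1  2  2  0  3  1  2  0  0  1  1  2  0  3  1  2  2  0  3  1  2  0  0
G(n+14) = G(n) holds for n = 0,…,7 (a full window of length max(S) = 8), so the sequence is purely periodic with period 14.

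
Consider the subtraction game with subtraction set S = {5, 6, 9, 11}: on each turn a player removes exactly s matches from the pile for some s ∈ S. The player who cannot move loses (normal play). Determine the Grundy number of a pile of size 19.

0

n :  0  1  2  3  4  5  6  7  8  9 10 11 12 13 14 15 16 17 18 19
G :  0  0  0  0  0  1  1  1  1  1  2  2  2  2  2  3  0  0  0  0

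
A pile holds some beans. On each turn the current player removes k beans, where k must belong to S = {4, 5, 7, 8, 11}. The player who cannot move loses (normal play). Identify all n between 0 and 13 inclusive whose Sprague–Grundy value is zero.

n :  0  1  2  3  4  5  6  7  8  9 10 11 12 13
G :  0  0  0  0  1  1  1  1  2  2  2  2  3  3
P-positions are exactly the n with G(n) = 0.

0, 1, 2, 3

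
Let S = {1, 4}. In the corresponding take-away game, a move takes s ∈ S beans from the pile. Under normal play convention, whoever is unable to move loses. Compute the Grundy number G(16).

1

G(0) = 0
G(1) = mex{0} = 1
G(2) = mex{1} = 0
G(3) = mex{0} = 1
G(4) = mex{1,0} = 2
G(5) = mex{2,1} = 0
G(6) = mex{0,0} = 1
G(7) = mex{1,1} = 0
G(8) = mex{0,2} = 1
G(9) = mex{1,0} = 2
G(10) = mex{2,1} = 0
G(11) = mex{0,0} = 1
G(12) = mex{1,1} = 0
G(13) = mex{0,2} = 1
G(14) = mex{1,0} = 2
G(15) = mex{2,1} = 0
G(16) = mex{0,0} = 1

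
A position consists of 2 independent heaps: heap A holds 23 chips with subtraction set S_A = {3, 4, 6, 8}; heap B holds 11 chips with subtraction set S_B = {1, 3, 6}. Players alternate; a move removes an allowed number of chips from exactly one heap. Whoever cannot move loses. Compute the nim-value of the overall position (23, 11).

Heap A, S = {3, 4, 6, 8}:
G(0) = 0
G(1) = mex{} = 0
G(2) = mex{} = 0
G(3) = mex{0} = 1
G(4) = mex{0,0} = 1
G(5) = mex{0,0} = 1
G(6) = mex{1,0,0} = 2
G(7) = mex{1,1,0} = 2
G(8) = mex{1,1,0,0} = 2
G(9) = mex{2,1,1,0} = 3
G(10) = mex{2,2,1,0} = 3
G(11) = mex{2,2,1,1} = 0
G(12) = mex{3,2,2,1} = 0
G(13) = mex{3,3,2,1} = 0
G(14) = mex{0,3,2,2} = 1
G(15) = mex{0,0,3,2} = 1
G(16) = mex{0,0,3,2} = 1
G(17) = mex{1,0,0,3} = 2
G(18) = mex{1,1,0,3} = 2
G(19) = mex{1,1,0,0} = 2
G(20) = mex{2,1,1,0} = 3
G(21) = mex{2,2,1,0} = 3
G(22) = mex{2,2,1,1} = 0
G(23) = mex{3,2,2,1} = 0
G_A(23) = 0.
Heap B, S = {1, 3, 6}:
G(0) = 0
G(1) = mex{0} = 1
G(2) = mex{1} = 0
G(3) = mex{0,0} = 1
G(4) = mex{1,1} = 0
G(5) = mex{0,0} = 1
G(6) = mex{1,1,0} = 2
G(7) = mex{2,0,1} = 3
G(8) = mex{3,1,0} = 2
G(9) = mex{2,2,1} = 0
G(10) = mex{0,3,0} = 1
G(11) = mex{1,2,1} = 0
G_B(11) = 0.
Combined Grundy value = 0 ⊕ 0 = 0.

0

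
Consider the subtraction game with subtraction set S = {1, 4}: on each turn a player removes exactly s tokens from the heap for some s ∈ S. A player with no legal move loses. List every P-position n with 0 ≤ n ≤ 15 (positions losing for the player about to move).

0, 2, 5, 7, 10, 12, 15

n :  0  1  2  3  4  5  6  7  8  9 10 11 12 13 14 15
G :  0  1  0  1  2  0  1  0  1  2  0  1  0  1  2  0
P-positions are exactly the n with G(n) = 0.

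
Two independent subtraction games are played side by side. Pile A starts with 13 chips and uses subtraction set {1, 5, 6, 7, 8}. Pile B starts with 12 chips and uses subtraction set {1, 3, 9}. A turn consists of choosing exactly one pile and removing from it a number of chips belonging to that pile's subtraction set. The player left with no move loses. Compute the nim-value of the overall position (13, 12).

Pile A, S = {1, 5, 6, 7, 8}:
G(0) = 0
G(1) = mex{0} = 1
G(2) = mex{1} = 0
G(3) = mex{0} = 1
G(4) = mex{1} = 0
G(5) = mex{0,0} = 1
G(6) = mex{1,1,0} = 2
G(7) = mex{2,0,1,0} = 3
G(8) = mex{3,1,0,1,0} = 2
G(9) = mex{2,0,1,0,1} = 3
G(10) = mex{3,1,0,1,0} = 2
G(11) = mex{2,2,1,0,1} = 3
G(12) = mex{3,3,2,1,0} = 4
G(13) = mex{4,2,3,2,1} = 0
G_A(13) = 0.
Pile B, S = {1, 3, 9}:
G(0) = 0
G(1) = mex{0} = 1
G(2) = mex{1} = 0
G(3) = mex{0,0} = 1
G(4) = mex{1,1} = 0
G(5) = mex{0,0} = 1
G(6) = mex{1,1} = 0
G(7) = mex{0,0} = 1
G(8) = mex{1,1} = 0
G(9) = mex{0,0,0} = 1
G(10) = mex{1,1,1} = 0
G(11) = mex{0,0,0} = 1
G(12) = mex{1,1,1} = 0
G_B(12) = 0.
Combined Grundy value = 0 ⊕ 0 = 0.

0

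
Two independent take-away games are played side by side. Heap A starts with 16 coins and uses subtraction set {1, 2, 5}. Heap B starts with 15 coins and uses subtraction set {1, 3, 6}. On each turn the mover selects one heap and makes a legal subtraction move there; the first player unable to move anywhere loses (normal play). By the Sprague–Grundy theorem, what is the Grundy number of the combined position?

3

Heap A, S = {1, 2, 5}:
G(0) = 0
G(1) = mex{0} = 1
G(2) = mex{1,0} = 2
G(3) = mex{2,1} = 0
G(4) = mex{0,2} = 1
G(5) = mex{1,0,0} = 2
G(6) = mex{2,1,1} = 0
G(7) = mex{0,2,2} = 1
G(8) = mex{1,0,0} = 2
G(9) = mex{2,1,1} = 0
G(10) = mex{0,2,2} = 1
G(11) = mex{1,0,0} = 2
G(12) = mex{2,1,1} = 0
G(13) = mex{0,2,2} = 1
G(14) = mex{1,0,0} = 2
G(15) = mex{2,1,1} = 0
G(16) = mex{0,2,2} = 1
G_A(16) = 1.
Heap B, S = {1, 3, 6}:
n :  0  1  2  3  4  5  6  7  8  9 10 11 12 13 14 15
G :  0  1  0  1  0  1  2  3  2  0  1  0  1  0  1  2
G_B(15) = 2.
Combined Grundy value = 1 ⊕ 2 = 3.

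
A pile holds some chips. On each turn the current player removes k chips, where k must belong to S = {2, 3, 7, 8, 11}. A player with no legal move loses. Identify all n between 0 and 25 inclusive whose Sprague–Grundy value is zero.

n :  0  1  2  3  4  5  6  7  8  9 10 11 12 13 14 15 16 17 18 19 20 21 22 23 24 25
G :  0  0  1  1  2  0  0  1  1  2  0  3  1  2  2  0  3  1  2  0  0  1  1  2  0  0
P-positions are exactly the n with G(n) = 0.

0, 1, 5, 6, 10, 15, 19, 20, 24, 25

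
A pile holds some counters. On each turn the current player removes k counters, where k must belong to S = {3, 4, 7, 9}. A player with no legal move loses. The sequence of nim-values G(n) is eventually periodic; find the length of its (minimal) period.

12

n :  0  1  2  3  4  5  6  7  8  9 10 11 12 13 14 15 16 17 18 19 20 21 22 23 24 25
G :  0  0  0  1  1  1  2  2  2  3  3  3  0  0  0  1  1  1  2  2  2  3  3  3  0  0
G(n+12) = G(n) holds for n = 0,…,8 (a full window of length max(S) = 9), so the sequence is purely periodic with period 12.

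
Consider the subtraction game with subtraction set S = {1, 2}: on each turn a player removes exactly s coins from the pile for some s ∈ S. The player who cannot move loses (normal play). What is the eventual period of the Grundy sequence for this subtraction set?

3

n :  0  1  2  3  4  5  6  7  8  9 10 11 12 13 14
G :  0  1  2  0  1  2  0  1  2  0  1  2  0  1  2
G(n+3) = G(n) holds for n = 0,…,1 (a full window of length max(S) = 2), so the sequence is purely periodic with period 3.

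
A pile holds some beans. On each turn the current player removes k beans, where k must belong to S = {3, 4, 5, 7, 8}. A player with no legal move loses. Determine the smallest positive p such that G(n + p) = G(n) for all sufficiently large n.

11

G(0) = 0
G(1) = mex{} = 0
G(2) = mex{} = 0
G(3) = mex{0} = 1
G(4) = mex{0,0} = 1
G(5) = mex{0,0,0} = 1
G(6) = mex{1,0,0} = 2
G(7) = mex{1,1,0,0} = 2
G(8) = mex{1,1,1,0,0} = 2
G(9) = mex{2,1,1,0,0} = 3
G(10) = mex{2,2,1,1,0} = 3
G(11) = mex{2,2,2,1,1} = 0
G(12) = mex{3,2,2,1,1} = 0
G(13) = mex{3,3,2,2,1} = 0
G(14) = mex{0,3,3,2,2} = 1
G(15) = mex{0,0,3,2,2} = 1
G(16) = mex{0,0,0,3,2} = 1
G(17) = mex{1,0,0,3,3} = 2
G(18) = mex{1,1,0,0,3} = 2
G(19) = mex{1,1,1,0,0} = 2
G(20) = mex{2,1,1,0,0} = 3
G(21) = mex{2,2,1,1,0} = 3
G(22) = mex{2,2,2,1,1} = 0
G(23) = mex{3,2,2,1,1} = 0
G(n+11) = G(n) holds for n = 0,…,7 (a full window of length max(S) = 8), so the sequence is purely periodic with period 11.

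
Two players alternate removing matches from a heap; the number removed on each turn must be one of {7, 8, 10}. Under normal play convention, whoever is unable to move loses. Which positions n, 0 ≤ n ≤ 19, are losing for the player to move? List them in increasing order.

n :  0  1  2  3  4  5  6  7  8  9 10 11 12 13 14 15 16 17 18 19
G :  0  0  0  0  0  0  0  1  1  1  1  1  1  1  2  2  2  0  0  0
P-positions are exactly the n with G(n) = 0.

0, 1, 2, 3, 4, 5, 6, 17, 18, 19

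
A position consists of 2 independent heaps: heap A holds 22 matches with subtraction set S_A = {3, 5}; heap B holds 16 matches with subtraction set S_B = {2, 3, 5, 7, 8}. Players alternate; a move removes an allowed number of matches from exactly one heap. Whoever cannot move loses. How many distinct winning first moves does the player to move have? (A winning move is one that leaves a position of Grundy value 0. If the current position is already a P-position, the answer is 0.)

1

Heap A, S = {3, 5}:
G(0) = 0
G(1) = mex{} = 0
G(2) = mex{} = 0
G(3) = mex{0} = 1
G(4) = mex{0} = 1
G(5) = mex{0,0} = 1
G(6) = mex{1,0} = 2
G(7) = mex{1,0} = 2
G(8) = mex{1,1} = 0
G(9) = mex{2,1} = 0
G(10) = mex{2,1} = 0
G(11) = mex{0,2} = 1
G(12) = mex{0,2} = 1
G(13) = mex{0,0} = 1
G(14) = mex{1,0} = 2
G(15) = mex{1,0} = 2
G(16) = mex{1,1} = 0
G(17) = mex{2,1} = 0
G(18) = mex{2,1} = 0
G(19) = mex{0,2} = 1
G(20) = mex{0,2} = 1
G(21) = mex{0,0} = 1
G(22) = mex{1,0} = 2
G_A(22) = 2.
Heap B, S = {2, 3, 5, 7, 8}:
n :  0  1  2  3  4  5  6  7  8  9 10 11 12 13 14 15 16
G :  0  0  1  1  2  2  3  3  4  4  0  0  1  1  2  2  3
G_B(16) = 3.
Combined Grundy value = 2 ⊕ 3 = 1.
A winning move leaves total XOR = 0, i.e. changes one component's Grundy value g to g ⊕ X where X is the current total.
Heap A: need g' = 2⊕1 = 3. Options: 22−3→G=1, 22−5→G=0. Hits: 0.
Heap B: need g' = 3⊕1 = 2. Options: 16−2→G=2, 16−3→G=1, 16−5→G=0, 16−7→G=4, 16−8→G=4. Hits: 1.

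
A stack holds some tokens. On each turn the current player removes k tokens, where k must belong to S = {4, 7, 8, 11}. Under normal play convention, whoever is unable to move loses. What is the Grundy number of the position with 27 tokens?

G(0) = 0
G(1) = mex{} = 0
G(2) = mex{} = 0
G(3) = mex{} = 0
G(4) = mex{0} = 1
G(5) = mex{0} = 1
G(6) = mex{0} = 1
G(7) = mex{0,0} = 1
G(8) = mex{1,0,0} = 2
G(9) = mex{1,0,0} = 2
G(10) = mex{1,0,0} = 2
G(11) = mex{1,1,0,0} = 2
G(12) = mex{2,1,1,0} = 3
G(13) = mex{2,1,1,0} = 3
G(14) = mex{2,1,1,0} = 3
G(15) = mex{2,2,1,1} = 0
G(16) = mex{3,2,2,1} = 0
G(17) = mex{3,2,2,1} = 0
G(18) = mex{3,2,2,1} = 0
G(19) = mex{0,3,2,2} = 1
G(20) = mex{0,3,3,2} = 1
G(21) = mex{0,3,3,2} = 1
G(22) = mex{0,0,3,2} = 1
G(23) = mex{1,0,0,3} = 2
G(24) = mex{1,0,0,3} = 2
G(25) = mex{1,0,0,3} = 2
G(26) = mex{1,1,0,0} = 2
G(27) = mex{2,1,1,0} = 3

3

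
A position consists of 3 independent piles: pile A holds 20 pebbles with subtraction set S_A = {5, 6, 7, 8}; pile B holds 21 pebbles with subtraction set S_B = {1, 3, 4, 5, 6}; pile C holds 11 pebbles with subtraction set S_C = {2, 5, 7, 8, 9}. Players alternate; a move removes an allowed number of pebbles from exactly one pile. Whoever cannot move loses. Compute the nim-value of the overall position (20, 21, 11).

3

Pile A, S = {5, 6, 7, 8}:
G(0) = 0
G(1) = mex{} = 0
G(2) = mex{} = 0
G(3) = mex{} = 0
G(4) = mex{} = 0
G(5) = mex{0} = 1
G(6) = mex{0,0} = 1
G(7) = mex{0,0,0} = 1
G(8) = mex{0,0,0,0} = 1
G(9) = mex{0,0,0,0} = 1
G(10) = mex{1,0,0,0} = 2
G(11) = mex{1,1,0,0} = 2
G(12) = mex{1,1,1,0} = 2
G(13) = mex{1,1,1,1} = 0
G(14) = mex{1,1,1,1} = 0
G(15) = mex{2,1,1,1} = 0
G(16) = mex{2,2,1,1} = 0
G(17) = mex{2,2,2,1} = 0
G(18) = mex{0,2,2,2} = 1
G(19) = mex{0,0,2,2} = 1
G(20) = mex{0,0,0,2} = 1
G_A(20) = 1.
Pile B, S = {1, 3, 4, 5, 6}:
G(0) = 0
G(1) = mex{0} = 1
G(2) = mex{1} = 0
G(3) = mex{0,0} = 1
G(4) = mex{1,1,0} = 2
G(5) = mex{2,0,1,0} = 3
G(6) = mex{3,1,0,1,0} = 2
G(7) = mex{2,2,1,0,1} = 3
G(8) = mex{3,3,2,1,0} = 4
G(9) = mex{4,2,3,2,1} = 0
G(10) = mex{0,3,2,3,2} = 1
G(11) = mex{1,4,3,2,3} = 0
G(12) = mex{0,0,4,3,2} = 1
G(13) = mex{1,1,0,4,3} = 2
G(14) = mex{2,0,1,0,4} = 3
G(15) = mex{3,1,0,1,0} = 2
G(16) = mex{2,2,1,0,1} = 3
G(17) = mex{3,3,2,1,0} = 4
G(18) = mex{4,2,3,2,1} = 0
G(19) = mex{0,3,2,3,2} = 1
G(20) = mex{1,4,3,2,3} = 0
G(21) = mex{0,0,4,3,2} = 1
G_B(21) = 1.
Pile C, S = {2, 5, 7, 8, 9}:
n :  0  1  2  3  4  5  6  7  8  9 10 11
G :  0  0  1  1  0  2  1  3  2  2  3  3
G_C(11) = 3.
Combined Grundy value = 1 ⊕ 1 ⊕ 3 = 3.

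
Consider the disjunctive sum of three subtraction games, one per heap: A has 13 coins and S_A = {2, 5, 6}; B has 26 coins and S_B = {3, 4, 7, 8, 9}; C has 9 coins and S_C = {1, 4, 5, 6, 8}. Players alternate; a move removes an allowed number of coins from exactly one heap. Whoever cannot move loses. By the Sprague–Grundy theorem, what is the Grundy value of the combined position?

Heap A, S = {2, 5, 6}:
G(0) = 0
G(1) = mex{} = 0
G(2) = mex{0} = 1
G(3) = mex{0} = 1
G(4) = mex{1} = 0
G(5) = mex{1,0} = 2
G(6) = mex{0,0,0} = 1
G(7) = mex{2,1,0} = 3
G(8) = mex{1,1,1} = 0
G(9) = mex{3,0,1} = 2
G(10) = mex{0,2,0} = 1
G(11) = mex{2,1,2} = 0
G(12) = mex{1,3,1} = 0
G(13) = mex{0,0,3} = 1
G_A(13) = 1.
Heap B, S = {3, 4, 7, 8, 9}:
n :  0  1  2  3  4  5  6  7  8  9 10 11 12 13 14 15 16 17 18 19 20 21 22 23 24 25 26
G :  0  0  0  1  1  1  2  2  2  3  3  3  0  0  0  1  1  1  2  2  2  3  3  3  0  0  0
G_B(26) = 0.
Heap C, S = {1, 4, 5, 6, 8}:
n : 0 1 2 3 4 5 6 7 8 9
G : 0 1 0 1 2 3 2 3 4 0
G_C(9) = 0.
Combined Grundy value = 1 ⊕ 0 ⊕ 0 = 1.

1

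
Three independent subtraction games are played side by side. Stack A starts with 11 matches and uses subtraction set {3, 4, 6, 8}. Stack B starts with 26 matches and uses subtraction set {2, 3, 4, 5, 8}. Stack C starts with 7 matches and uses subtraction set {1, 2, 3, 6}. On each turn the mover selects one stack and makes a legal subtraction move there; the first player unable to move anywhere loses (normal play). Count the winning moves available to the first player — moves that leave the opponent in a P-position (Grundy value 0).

Stack A, S = {3, 4, 6, 8}:
G(0) = 0
G(1) = mex{} = 0
G(2) = mex{} = 0
G(3) = mex{0} = 1
G(4) = mex{0,0} = 1
G(5) = mex{0,0} = 1
G(6) = mex{1,0,0} = 2
G(7) = mex{1,1,0} = 2
G(8) = mex{1,1,0,0} = 2
G(9) = mex{2,1,1,0} = 3
G(10) = mex{2,2,1,0} = 3
G(11) = mex{2,2,1,1} = 0
G_A(11) = 0.
Stack B, S = {2, 3, 4, 5, 8}:
n :  0  1  2  3  4  5  6  7  8  9 10 11 12 13 14 15 16 17 18 19 20 21 22 23 24 25 26
G :  0  0  1  1  2  2  3  0  4  1  5  2  3  0  0  1  1  2  2  3  0  4  1  5  2  3  0
G_B(26) = 0.
Stack C, S = {1, 2, 3, 6}:
G(0) = 0
G(1) = mex{0} = 1
G(2) = mex{1,0} = 2
G(3) = mex{2,1,0} = 3
G(4) = mex{3,2,1} = 0
G(5) = mex{0,3,2} = 1
G(6) = mex{1,0,3,0} = 2
G(7) = mex{2,1,0,1} = 3
G_C(7) = 3.
Combined Grundy value = 0 ⊕ 0 ⊕ 3 = 3.
A winning move leaves total XOR = 0, i.e. changes one component's Grundy value g to g ⊕ X where X is the current total.
Stack A: need g' = 0⊕3 = 3. Options: 11−3→G=2, 11−4→G=2, 11−6→G=1, 11−8→G=1. Hits: 0.
Stack B: need g' = 0⊕3 = 3. Options: 26−2→G=2, 26−3→G=5, 26−4→G=1, 26−5→G=4, 26−8→G=2. Hits: 0.
Stack C: need g' = 3⊕3 = 0. Options: 7−1→G=2, 7−2→G=1, 7−3→G=0, 7−6→G=1. Hits: 1.

1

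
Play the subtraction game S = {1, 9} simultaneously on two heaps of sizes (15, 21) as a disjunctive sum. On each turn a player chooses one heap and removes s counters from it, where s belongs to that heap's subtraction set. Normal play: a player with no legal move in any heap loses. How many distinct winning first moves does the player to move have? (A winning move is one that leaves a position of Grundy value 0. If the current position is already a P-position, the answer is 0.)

All heaps use S = {1, 9}:
G(0) = 0
G(1) = mex{0} = 1
G(2) = mex{1} = 0
G(3) = mex{0} = 1
G(4) = mex{1} = 0
G(5) = mex{0} = 1
G(6) = mex{1} = 0
G(7) = mex{0} = 1
G(8) = mex{1} = 0
G(9) = mex{0,0} = 1
G(10) = mex{1,1} = 0
G(11) = mex{0,0} = 1
G(12) = mex{1,1} = 0
G(13) = mex{0,0} = 1
G(14) = mex{1,1} = 0
G(15) = mex{0,0} = 1
G(16) = mex{1,1} = 0
G(17) = mex{0,0} = 1
G(18) = mex{1,1} = 0
G(19) = mex{0,0} = 1
G(20) = mex{1,1} = 0
G(21) = mex{0,0} = 1
Heap A: G(15) = 1.
Heap B: G(21) = 1.
Combined Grundy value = 1 ⊕ 1 = 0.
A winning move leaves total XOR = 0, i.e. changes one component's Grundy value g to g ⊕ X where X is the current total.
Heap A: target g' = 1⊕0 = 1, but every legal move changes the Grundy value (mex property), so 0 moves.
Heap B: target g' = 1⊕0 = 1, but every legal move changes the Grundy value (mex property), so 0 moves.

0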